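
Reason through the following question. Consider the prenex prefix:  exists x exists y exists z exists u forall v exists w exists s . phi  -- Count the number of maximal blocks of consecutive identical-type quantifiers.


Quantifier-type sequence: E E E E A E E  (A=forall, E=exists)
Group into maximal same-type runs:
  Ex4 | Ax1 | Ex2
Number of blocks = 3

3


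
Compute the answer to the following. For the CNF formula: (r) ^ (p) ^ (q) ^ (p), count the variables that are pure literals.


Check each variable for pure literal status:
p: pure positive
q: pure positive
r: pure positive
Pure literal count = 3

3


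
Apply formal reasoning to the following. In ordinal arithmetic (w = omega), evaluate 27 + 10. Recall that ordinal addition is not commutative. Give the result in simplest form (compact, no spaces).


Compute 27 + 10.
Ordinal + is associative but NOT commutative; for finite n>0, n + w = w but w + n stays w+n.
Both operands finite; ordinal + agrees with natural +: 27 + 10 = 37.
Result = 37

37


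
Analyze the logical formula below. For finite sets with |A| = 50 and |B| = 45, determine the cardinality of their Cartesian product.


The Cartesian product A x B contains all ordered pairs (a, b).
|A x B| = |A| * |B| = 50 * 45 = 2250

2250


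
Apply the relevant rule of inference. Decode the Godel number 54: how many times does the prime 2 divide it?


Factorize 54 by dividing by 2 repeatedly.
Division steps: 2 divides 54 exactly 1 time(s).
Exponent of 2 = 1

1


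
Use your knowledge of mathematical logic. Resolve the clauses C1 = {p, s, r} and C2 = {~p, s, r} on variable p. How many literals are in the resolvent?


Remove p from C1 and ~p from C2.
C1 remainder: {s, r}
C2 remainder: {s, r}
Union (resolvent): {r, s}
Resolvent has 2 literal(s).

2


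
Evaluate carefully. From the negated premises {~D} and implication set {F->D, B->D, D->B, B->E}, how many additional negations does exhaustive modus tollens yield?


Initial negated facts: {~D}
Apply modus tollens to closure:
  ~D and F->D  =>  ~F
  ~D and B->D  =>  ~B
Final negated: {~B, ~D, ~F}
New negations: {~B, ~F}
Count = 2

2


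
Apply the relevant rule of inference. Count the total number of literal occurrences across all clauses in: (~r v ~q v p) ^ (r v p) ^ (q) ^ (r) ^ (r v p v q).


Counting literals in each clause:
Clause 1: 3 literal(s)
Clause 2: 2 literal(s)
Clause 3: 1 literal(s)
Clause 4: 1 literal(s)
Clause 5: 3 literal(s)
Total = 10

10


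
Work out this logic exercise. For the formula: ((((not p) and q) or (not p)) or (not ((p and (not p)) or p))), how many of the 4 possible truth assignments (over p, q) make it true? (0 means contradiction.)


Check all 4 assignments:
p=0, q=0: 1
p=0, q=1: 1
p=1, q=0: 0
p=1, q=1: 0
Count of True = 2

2


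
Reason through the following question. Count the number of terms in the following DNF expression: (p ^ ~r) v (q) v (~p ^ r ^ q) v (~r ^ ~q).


A DNF formula is a disjunction of terms (conjunctions).
Terms are separated by v.
Counting the disjuncts: 4 terms.

4


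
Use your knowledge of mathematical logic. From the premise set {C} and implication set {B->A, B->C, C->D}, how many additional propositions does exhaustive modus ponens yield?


Initial facts: {C}
Apply modus ponens to closure:
  C and C->D  =>  D
Final known: {C, D}
New propositions: {D}
Count = 1

1


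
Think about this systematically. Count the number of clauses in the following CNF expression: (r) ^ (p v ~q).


A CNF formula is a conjunction of clauses.
Clauses are separated by ^.
Counting the conjuncts: 2 clauses.

2


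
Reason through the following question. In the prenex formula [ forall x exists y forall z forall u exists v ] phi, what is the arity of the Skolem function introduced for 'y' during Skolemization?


Quantifier prefix: forall x exists y forall z forall u exists v
'y' is existentially quantified at position 2.
Universal variables preceding it: x
Skolem function arity = 1

1


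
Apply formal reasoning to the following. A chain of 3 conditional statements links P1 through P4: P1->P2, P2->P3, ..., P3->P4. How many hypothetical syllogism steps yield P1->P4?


With 3 implications in a chain connecting 4 propositions:
P1->P2, P2->P3, ..., P3->P4
Steps needed = (number of implications) - 1 = 3 - 1 = 2

2


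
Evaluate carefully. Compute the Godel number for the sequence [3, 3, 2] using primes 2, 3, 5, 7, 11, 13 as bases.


Encode each element as an exponent of the corresponding prime:
  2^3 = 8
  3^3 = 27
  5^2 = 25
Product = 8 * 27 * 25 = 5400

5400


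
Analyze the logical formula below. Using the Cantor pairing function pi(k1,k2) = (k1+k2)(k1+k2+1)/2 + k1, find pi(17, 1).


k1 + k2 = 18
(k1+k2)(k1+k2+1)/2 = 18 * 19 / 2 = 171
pi = 171 + 17 = 188

188


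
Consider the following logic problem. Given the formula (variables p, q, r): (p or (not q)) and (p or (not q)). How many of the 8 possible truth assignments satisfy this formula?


Evaluate all 8 assignments for p, q, r:
p=0, q=0, r=0: 1
p=0, q=0, r=1: 1
p=0, q=1, r=0: 0
p=0, q=1, r=1: 0
p=1, q=0, r=0: 1
p=1, q=0, r=1: 1
p=1, q=1, r=0: 1
p=1, q=1, r=1: 1
Satisfying count = 6

6


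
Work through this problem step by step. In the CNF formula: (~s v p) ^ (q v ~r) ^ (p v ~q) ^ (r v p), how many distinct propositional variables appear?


Identify each variable that appears in the formula.
Variables found: p, q, r, s
Count = 4

4


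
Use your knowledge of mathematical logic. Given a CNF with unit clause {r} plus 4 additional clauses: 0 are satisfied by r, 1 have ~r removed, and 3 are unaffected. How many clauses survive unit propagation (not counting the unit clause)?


Satisfied (removed): 0
Shortened (remain): 1
Unchanged (remain): 3
Remaining = 1 + 3 = 4

4


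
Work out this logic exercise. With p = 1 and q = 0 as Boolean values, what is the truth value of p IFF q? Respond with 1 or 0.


p = 1, q = 0
Operation: p IFF q
Evaluate: 1 IFF 0 = 0

0


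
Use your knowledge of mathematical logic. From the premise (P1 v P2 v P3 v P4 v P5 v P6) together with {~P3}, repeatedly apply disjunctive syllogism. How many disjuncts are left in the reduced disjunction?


Original disjuncts (6): P1, P2, P3, P4, P5, P6
Negated (eliminate): ~P3
Remaining disjuncts: P1, P2, P4, P5, P6
Count = 6 - 1 = 5

5


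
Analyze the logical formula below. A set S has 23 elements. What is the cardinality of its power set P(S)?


The power set of a set with n elements has 2^n elements.
|P(S)| = 2^23 = 8388608

8388608


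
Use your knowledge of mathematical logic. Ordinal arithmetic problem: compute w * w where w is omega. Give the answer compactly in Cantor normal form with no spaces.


Compute w * w.
Ordinal * is associative and left-distributive over +, but NOT commutative; for finite n>1, n*w = w but w*n stays w*n.
w * w = w^2 by definition.
Result = w^2

w^2


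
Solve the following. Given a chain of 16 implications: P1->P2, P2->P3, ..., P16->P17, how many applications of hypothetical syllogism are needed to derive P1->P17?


With 16 implications in a chain connecting 17 propositions:
P1->P2, P2->P3, ..., P16->P17
Steps needed = (number of implications) - 1 = 16 - 1 = 15

15


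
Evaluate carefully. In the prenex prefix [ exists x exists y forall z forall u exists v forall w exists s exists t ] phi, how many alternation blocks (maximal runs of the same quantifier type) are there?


Quantifier-type sequence: E E A A E A E E  (A=forall, E=exists)
Group into maximal same-type runs:
  Ex2 | Ax2 | Ex1 | Ax1 | Ex2
Number of blocks = 5

5


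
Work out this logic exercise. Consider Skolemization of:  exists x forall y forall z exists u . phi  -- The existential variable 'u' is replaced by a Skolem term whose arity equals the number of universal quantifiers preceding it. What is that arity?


Quantifier prefix: exists x forall y forall z exists u
'u' is existentially quantified at position 4.
Universal variables preceding it: y, z
Skolem function arity = 2

2


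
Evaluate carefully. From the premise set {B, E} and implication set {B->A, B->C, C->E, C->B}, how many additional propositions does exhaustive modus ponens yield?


Initial facts: {B, E}
Apply modus ponens to closure:
  B and B->A  =>  A
  B and B->C  =>  C
Final known: {A, B, C, E}
New propositions: {A, C}
Count = 2

2


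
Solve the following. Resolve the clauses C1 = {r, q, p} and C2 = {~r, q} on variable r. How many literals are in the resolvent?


Remove r from C1 and ~r from C2.
C1 remainder: {q, p}
C2 remainder: {q}
Union (resolvent): {p, q}
Resolvent has 2 literal(s).

2


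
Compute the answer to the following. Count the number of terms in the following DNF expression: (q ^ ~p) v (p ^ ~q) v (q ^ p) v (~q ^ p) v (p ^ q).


A DNF formula is a disjunction of terms (conjunctions).
Terms are separated by v.
Counting the disjuncts: 5 terms.

5


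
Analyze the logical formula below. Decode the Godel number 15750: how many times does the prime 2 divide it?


Factorize 15750 by dividing by 2 repeatedly.
Division steps: 2 divides 15750 exactly 1 time(s).
Exponent of 2 = 1

1


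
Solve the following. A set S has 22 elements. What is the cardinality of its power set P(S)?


The power set of a set with n elements has 2^n elements.
|P(S)| = 2^22 = 4194304

4194304


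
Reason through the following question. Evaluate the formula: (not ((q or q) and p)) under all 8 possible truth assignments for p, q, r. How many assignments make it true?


Check all 8 assignments:
p=0, q=0, r=0: 1
p=0, q=0, r=1: 1
p=0, q=1, r=0: 1
p=0, q=1, r=1: 1
p=1, q=0, r=0: 1
p=1, q=0, r=1: 1
p=1, q=1, r=0: 0
p=1, q=1, r=1: 0
Count of True = 6

6


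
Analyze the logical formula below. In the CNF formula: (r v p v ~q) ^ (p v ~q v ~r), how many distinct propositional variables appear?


Identify each variable that appears in the formula.
Variables found: p, q, r
Count = 3

3


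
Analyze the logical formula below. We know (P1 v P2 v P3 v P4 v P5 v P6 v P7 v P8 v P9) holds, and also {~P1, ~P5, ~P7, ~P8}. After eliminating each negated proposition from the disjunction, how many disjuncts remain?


Original disjuncts (9): P1, P2, P3, P4, P5, P6, P7, P8, P9
Negated (eliminate): ~P1, ~P5, ~P7, ~P8
Remaining disjuncts: P2, P3, P4, P6, P9
Count = 9 - 4 = 5

5


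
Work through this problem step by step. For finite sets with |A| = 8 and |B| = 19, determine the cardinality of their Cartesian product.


The Cartesian product A x B contains all ordered pairs (a, b).
|A x B| = |A| * |B| = 8 * 19 = 152

152


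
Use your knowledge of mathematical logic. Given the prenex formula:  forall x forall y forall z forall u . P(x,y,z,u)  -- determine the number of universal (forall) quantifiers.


Quantifier prefix: forall x forall y forall z forall u
Mark each quantifier type:
  U U U U
Universal count = 4, Existential count = 0
Asked for universal (forall) quantifiers: 4

4


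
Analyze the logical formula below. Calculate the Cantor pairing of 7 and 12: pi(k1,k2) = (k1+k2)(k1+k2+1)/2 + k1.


k1 + k2 = 19
(k1+k2)(k1+k2+1)/2 = 19 * 20 / 2 = 190
pi = 190 + 7 = 197

197


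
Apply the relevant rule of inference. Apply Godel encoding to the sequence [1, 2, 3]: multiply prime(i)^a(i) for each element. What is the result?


Encode each element as an exponent of the corresponding prime:
  2^1 = 2
  3^2 = 9
  5^3 = 125
Product = 2 * 9 * 125 = 2250

2250


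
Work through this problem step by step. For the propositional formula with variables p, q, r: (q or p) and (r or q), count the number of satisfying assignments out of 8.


Evaluate all 8 assignments for p, q, r:
p=0, q=0, r=0: 0
p=0, q=0, r=1: 0
p=0, q=1, r=0: 1
p=0, q=1, r=1: 1
p=1, q=0, r=0: 0
p=1, q=0, r=1: 1
p=1, q=1, r=0: 1
p=1, q=1, r=1: 1
Satisfying count = 5

5


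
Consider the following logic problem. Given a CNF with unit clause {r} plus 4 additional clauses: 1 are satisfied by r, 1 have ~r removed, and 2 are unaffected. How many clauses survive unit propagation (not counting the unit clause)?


Satisfied (removed): 1
Shortened (remain): 1
Unchanged (remain): 2
Remaining = 1 + 2 = 3

3


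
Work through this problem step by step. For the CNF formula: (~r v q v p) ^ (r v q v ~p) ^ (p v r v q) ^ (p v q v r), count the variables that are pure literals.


Check each variable for pure literal status:
p: mixed (not pure)
q: pure positive
r: mixed (not pure)
Pure literal count = 1

1


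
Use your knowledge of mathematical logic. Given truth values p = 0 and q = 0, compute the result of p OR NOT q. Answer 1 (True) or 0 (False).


p = 0, q = 0
Operation: p OR NOT q
Evaluate: 0 OR NOT 0 = 1

1


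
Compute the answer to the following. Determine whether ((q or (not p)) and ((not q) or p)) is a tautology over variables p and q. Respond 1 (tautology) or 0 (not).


Check all 4 assignments:
p=0, q=0: 1
p=0, q=1: 0
p=1, q=0: 0
p=1, q=1: 1
Satisfying count = 2/4.
Tautology iff count = 4: no.

0


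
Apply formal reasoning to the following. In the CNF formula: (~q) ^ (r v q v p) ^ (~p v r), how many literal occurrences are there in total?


Counting literals in each clause:
Clause 1: 1 literal(s)
Clause 2: 3 literal(s)
Clause 3: 2 literal(s)
Total = 6

6


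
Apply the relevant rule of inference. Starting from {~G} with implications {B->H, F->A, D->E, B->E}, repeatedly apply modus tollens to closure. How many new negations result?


Initial negated facts: {~G}
Apply modus tollens to closure:
  (no implication fires)
Final negated: {~G}
New negations: {(none)}
Count = 0

0


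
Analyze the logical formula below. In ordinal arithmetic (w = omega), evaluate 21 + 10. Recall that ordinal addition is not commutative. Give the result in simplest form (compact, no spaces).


Compute 21 + 10.
Ordinal + is associative but NOT commutative; for finite n>0, n + w = w but w + n stays w+n.
Both operands finite; ordinal + agrees with natural +: 21 + 10 = 31.
Result = 31

31


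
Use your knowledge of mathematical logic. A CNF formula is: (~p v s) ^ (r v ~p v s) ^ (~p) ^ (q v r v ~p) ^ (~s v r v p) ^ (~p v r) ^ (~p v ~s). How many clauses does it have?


A CNF formula is a conjunction of clauses.
Clauses are separated by ^.
Counting the conjuncts: 7 clauses.

7


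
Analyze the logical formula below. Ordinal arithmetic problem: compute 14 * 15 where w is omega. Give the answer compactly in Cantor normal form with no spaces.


Compute 14 * 15.
Ordinal * is associative and left-distributive over +, but NOT commutative; for finite n>1, n*w = w but w*n stays w*n.
Both finite; ordinal * agrees with natural *: 14 * 15 = 210.
Result = 210

210


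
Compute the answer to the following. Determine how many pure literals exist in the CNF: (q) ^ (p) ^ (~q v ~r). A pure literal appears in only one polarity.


Check each variable for pure literal status:
p: pure positive
q: mixed (not pure)
r: pure negative
Pure literal count = 2

2


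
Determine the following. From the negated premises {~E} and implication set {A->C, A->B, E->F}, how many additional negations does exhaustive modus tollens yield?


Initial negated facts: {~E}
Apply modus tollens to closure:
  (no implication fires)
Final negated: {~E}
New negations: {(none)}
Count = 0

0


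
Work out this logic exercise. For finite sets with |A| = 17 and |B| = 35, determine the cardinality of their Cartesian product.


The Cartesian product A x B contains all ordered pairs (a, b).
|A x B| = |A| * |B| = 17 * 35 = 595

595


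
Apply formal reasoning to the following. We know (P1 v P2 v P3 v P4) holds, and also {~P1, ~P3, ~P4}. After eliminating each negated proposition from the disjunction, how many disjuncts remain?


Original disjuncts (4): P1, P2, P3, P4
Negated (eliminate): ~P1, ~P3, ~P4
Remaining disjuncts: P2
Count = 4 - 3 = 1

1


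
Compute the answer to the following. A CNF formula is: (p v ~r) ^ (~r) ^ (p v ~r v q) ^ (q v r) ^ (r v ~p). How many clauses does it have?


A CNF formula is a conjunction of clauses.
Clauses are separated by ^.
Counting the conjuncts: 5 clauses.

5


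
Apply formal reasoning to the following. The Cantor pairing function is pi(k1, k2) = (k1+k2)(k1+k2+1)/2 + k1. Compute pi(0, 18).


k1 + k2 = 18
(k1+k2)(k1+k2+1)/2 = 18 * 19 / 2 = 171
pi = 171 + 0 = 171

171


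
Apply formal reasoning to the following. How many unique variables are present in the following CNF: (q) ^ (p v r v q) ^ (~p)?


Identify each variable that appears in the formula.
Variables found: p, q, r
Count = 3

3


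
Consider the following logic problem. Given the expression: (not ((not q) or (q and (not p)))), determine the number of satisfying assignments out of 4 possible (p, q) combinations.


Check all 4 assignments:
p=0, q=0: 0
p=0, q=1: 0
p=1, q=0: 0
p=1, q=1: 1
Count of True = 1

1


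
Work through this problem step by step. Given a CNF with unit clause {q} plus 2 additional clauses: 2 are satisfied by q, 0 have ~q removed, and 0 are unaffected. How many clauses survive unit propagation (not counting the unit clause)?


Satisfied (removed): 2
Shortened (remain): 0
Unchanged (remain): 0
Remaining = 0 + 0 = 0

0


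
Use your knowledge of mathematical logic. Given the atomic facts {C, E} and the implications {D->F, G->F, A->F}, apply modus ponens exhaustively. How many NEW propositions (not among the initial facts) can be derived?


Initial facts: {C, E}
Apply modus ponens to closure:
  (no implication fires)
Final known: {C, E}
New propositions: {(none)}
Count = 0

0


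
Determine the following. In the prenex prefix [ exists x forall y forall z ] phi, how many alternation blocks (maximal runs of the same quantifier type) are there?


Quantifier-type sequence: E A A  (A=forall, E=exists)
Group into maximal same-type runs:
  Ex1 | Ax2
Number of blocks = 2

2


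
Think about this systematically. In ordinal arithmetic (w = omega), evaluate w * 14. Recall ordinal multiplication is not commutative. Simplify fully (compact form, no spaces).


Compute w * 14.
Ordinal * is associative and left-distributive over +, but NOT commutative; for finite n>1, n*w = w but w*n stays w*n.
w * 14 means 14 copies of w concatenated: w*14.
Result = w*14

w*14


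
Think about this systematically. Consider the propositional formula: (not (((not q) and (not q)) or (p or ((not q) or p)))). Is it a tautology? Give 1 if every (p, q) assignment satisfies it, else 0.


Check all 4 assignments:
p=0, q=0: 0
p=0, q=1: 1
p=1, q=0: 0
p=1, q=1: 0
Satisfying count = 1/4.
Tautology iff count = 4: no.

0


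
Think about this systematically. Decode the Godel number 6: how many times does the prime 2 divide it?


Factorize 6 by dividing by 2 repeatedly.
Division steps: 2 divides 6 exactly 1 time(s).
Exponent of 2 = 1

1


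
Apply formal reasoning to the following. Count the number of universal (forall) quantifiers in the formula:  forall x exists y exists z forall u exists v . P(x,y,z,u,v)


Quantifier prefix: forall x exists y exists z forall u exists v
Mark each quantifier type:
  U E E U E
Universal count = 2, Existential count = 3
Asked for universal (forall) quantifiers: 2

2


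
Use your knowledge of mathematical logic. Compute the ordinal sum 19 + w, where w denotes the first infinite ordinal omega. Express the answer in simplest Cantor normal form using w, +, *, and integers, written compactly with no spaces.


Compute 19 + w.
Ordinal + is associative but NOT commutative; for finite n>0, n + w = w but w + n stays w+n.
Any finite left addend is absorbed by w on the right: 19 + w = w.
Result = w

w


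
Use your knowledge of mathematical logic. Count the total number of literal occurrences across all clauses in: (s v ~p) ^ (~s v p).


Counting literals in each clause:
Clause 1: 2 literal(s)
Clause 2: 2 literal(s)
Total = 4

4


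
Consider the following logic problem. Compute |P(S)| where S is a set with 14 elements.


The power set of a set with n elements has 2^n elements.
|P(S)| = 2^14 = 16384

16384


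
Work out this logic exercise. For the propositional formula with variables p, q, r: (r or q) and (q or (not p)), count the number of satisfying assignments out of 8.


Evaluate all 8 assignments for p, q, r:
p=0, q=0, r=0: 0
p=0, q=0, r=1: 1
p=0, q=1, r=0: 1
p=0, q=1, r=1: 1
p=1, q=0, r=0: 0
p=1, q=0, r=1: 0
p=1, q=1, r=0: 1
p=1, q=1, r=1: 1
Satisfying count = 5

5


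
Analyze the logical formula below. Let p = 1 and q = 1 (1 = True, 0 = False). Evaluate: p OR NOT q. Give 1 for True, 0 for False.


p = 1, q = 1
Operation: p OR NOT q
Evaluate: 1 OR NOT 1 = 1

1


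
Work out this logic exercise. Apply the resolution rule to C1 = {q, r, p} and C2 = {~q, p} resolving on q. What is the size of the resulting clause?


Remove q from C1 and ~q from C2.
C1 remainder: {r, p}
C2 remainder: {p}
Union (resolvent): {p, r}
Resolvent has 2 literal(s).

2


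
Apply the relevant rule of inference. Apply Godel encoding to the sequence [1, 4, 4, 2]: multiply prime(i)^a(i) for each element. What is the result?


Encode each element as an exponent of the corresponding prime:
  2^1 = 2
  3^4 = 81
  5^4 = 625
  7^2 = 49
Product = 2 * 81 * 625 * 49 = 4961250

4961250


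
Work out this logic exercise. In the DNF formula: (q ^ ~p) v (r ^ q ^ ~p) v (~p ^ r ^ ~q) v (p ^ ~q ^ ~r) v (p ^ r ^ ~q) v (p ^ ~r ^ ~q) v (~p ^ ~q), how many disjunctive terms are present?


A DNF formula is a disjunction of terms (conjunctions).
Terms are separated by v.
Counting the disjuncts: 7 terms.

7


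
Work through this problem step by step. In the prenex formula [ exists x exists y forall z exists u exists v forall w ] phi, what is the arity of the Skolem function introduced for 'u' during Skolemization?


Quantifier prefix: exists x exists y forall z exists u exists v forall w
'u' is existentially quantified at position 4.
Universal variables preceding it: z
Skolem function arity = 1

1


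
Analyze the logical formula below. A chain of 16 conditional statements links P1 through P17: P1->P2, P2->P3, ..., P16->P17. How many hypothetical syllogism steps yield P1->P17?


With 16 implications in a chain connecting 17 propositions:
P1->P2, P2->P3, ..., P16->P17
Steps needed = (number of implications) - 1 = 16 - 1 = 15

15


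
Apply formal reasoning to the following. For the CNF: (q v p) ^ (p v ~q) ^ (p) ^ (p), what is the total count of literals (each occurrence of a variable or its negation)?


Counting literals in each clause:
Clause 1: 2 literal(s)
Clause 2: 2 literal(s)
Clause 3: 1 literal(s)
Clause 4: 1 literal(s)
Total = 6

6


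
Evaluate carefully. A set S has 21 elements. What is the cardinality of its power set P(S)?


The power set of a set with n elements has 2^n elements.
|P(S)| = 2^21 = 2097152

2097152


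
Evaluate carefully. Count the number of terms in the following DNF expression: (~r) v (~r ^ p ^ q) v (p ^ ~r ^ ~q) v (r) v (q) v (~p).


A DNF formula is a disjunction of terms (conjunctions).
Terms are separated by v.
Counting the disjuncts: 6 terms.

6


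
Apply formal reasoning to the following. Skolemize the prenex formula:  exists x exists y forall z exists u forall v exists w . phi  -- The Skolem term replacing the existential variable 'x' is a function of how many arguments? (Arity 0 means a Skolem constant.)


Quantifier prefix: exists x exists y forall z exists u forall v exists w
'x' is existentially quantified at position 1.
No universal quantifiers precede it.
Skolem function arity = 0 (a Skolem constant)

0


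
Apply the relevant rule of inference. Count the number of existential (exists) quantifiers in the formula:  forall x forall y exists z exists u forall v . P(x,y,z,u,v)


Quantifier prefix: forall x forall y exists z exists u forall v
Mark each quantifier type:
  U U E E U
Universal count = 3, Existential count = 2
Asked for existential (exists) quantifiers: 2

2


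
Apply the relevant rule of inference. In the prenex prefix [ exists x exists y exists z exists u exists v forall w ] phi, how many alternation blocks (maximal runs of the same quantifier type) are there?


Quantifier-type sequence: E E E E E A  (A=forall, E=exists)
Group into maximal same-type runs:
  Ex5 | Ax1
Number of blocks = 2

2


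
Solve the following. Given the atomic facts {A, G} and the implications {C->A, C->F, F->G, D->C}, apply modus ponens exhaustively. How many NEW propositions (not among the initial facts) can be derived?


Initial facts: {A, G}
Apply modus ponens to closure:
  (no implication fires)
Final known: {A, G}
New propositions: {(none)}
Count = 0

0


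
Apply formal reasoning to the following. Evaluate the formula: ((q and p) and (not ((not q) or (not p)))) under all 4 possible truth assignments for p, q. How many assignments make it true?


Check all 4 assignments:
p=0, q=0: 0
p=0, q=1: 0
p=1, q=0: 0
p=1, q=1: 1
Count of True = 1

1


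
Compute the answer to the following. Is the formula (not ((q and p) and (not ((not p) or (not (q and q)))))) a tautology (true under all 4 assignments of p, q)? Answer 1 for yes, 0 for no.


Check all 4 assignments:
p=0, q=0: 1
p=0, q=1: 1
p=1, q=0: 1
p=1, q=1: 0
Satisfying count = 3/4.
Tautology iff count = 4: no.

0


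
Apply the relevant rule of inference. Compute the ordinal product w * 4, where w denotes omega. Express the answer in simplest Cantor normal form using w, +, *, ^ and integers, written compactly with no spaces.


Compute w * 4.
Ordinal * is associative and left-distributive over +, but NOT commutative; for finite n>1, n*w = w but w*n stays w*n.
w * 4 means 4 copies of w concatenated: w*4.
Result = w*4

w*4


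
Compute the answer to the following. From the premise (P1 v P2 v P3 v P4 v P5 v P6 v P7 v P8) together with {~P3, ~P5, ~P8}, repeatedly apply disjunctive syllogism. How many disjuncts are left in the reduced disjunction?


Original disjuncts (8): P1, P2, P3, P4, P5, P6, P7, P8
Negated (eliminate): ~P3, ~P5, ~P8
Remaining disjuncts: P1, P2, P4, P6, P7
Count = 8 - 3 = 5

5


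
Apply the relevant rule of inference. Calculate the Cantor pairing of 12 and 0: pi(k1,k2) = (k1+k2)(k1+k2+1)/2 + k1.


k1 + k2 = 12
(k1+k2)(k1+k2+1)/2 = 12 * 13 / 2 = 78
pi = 78 + 12 = 90

90


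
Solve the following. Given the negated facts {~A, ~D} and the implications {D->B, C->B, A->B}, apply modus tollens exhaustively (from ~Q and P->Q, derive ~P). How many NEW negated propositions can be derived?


Initial negated facts: {~A, ~D}
Apply modus tollens to closure:
  (no implication fires)
Final negated: {~A, ~D}
New negations: {(none)}
Count = 0

0


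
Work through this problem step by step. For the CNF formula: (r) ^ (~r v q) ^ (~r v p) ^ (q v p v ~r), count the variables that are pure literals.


Check each variable for pure literal status:
p: pure positive
q: pure positive
r: mixed (not pure)
Pure literal count = 2

2


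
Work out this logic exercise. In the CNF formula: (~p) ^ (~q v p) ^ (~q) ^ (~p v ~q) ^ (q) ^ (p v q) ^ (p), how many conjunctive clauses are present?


A CNF formula is a conjunction of clauses.
Clauses are separated by ^.
Counting the conjuncts: 7 clauses.

7


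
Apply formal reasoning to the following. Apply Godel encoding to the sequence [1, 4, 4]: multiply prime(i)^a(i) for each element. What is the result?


Encode each element as an exponent of the corresponding prime:
  2^1 = 2
  3^4 = 81
  5^4 = 625
Product = 2 * 81 * 625 = 101250

101250


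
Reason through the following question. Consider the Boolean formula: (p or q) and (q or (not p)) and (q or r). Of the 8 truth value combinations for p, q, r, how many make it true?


Evaluate all 8 assignments for p, q, r:
p=0, q=0, r=0: 0
p=0, q=0, r=1: 0
p=0, q=1, r=0: 1
p=0, q=1, r=1: 1
p=1, q=0, r=0: 0
p=1, q=0, r=1: 0
p=1, q=1, r=0: 1
p=1, q=1, r=1: 1
Satisfying count = 4

4


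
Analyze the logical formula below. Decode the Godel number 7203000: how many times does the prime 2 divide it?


Factorize 7203000 by dividing by 2 repeatedly.
Division steps: 2 divides 7203000 exactly 3 time(s).
Exponent of 2 = 3

3


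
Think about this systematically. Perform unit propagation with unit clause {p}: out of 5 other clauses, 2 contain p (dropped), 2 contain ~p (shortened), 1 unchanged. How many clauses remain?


Satisfied (removed): 2
Shortened (remain): 2
Unchanged (remain): 1
Remaining = 2 + 1 = 3

3


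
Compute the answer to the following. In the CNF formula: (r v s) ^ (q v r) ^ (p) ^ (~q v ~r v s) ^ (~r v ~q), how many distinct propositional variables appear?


Identify each variable that appears in the formula.
Variables found: p, q, r, s
Count = 4

4


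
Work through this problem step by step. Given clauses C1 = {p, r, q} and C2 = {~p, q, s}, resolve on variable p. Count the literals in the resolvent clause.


Remove p from C1 and ~p from C2.
C1 remainder: {r, q}
C2 remainder: {q, s}
Union (resolvent): {q, r, s}
Resolvent has 3 literal(s).

3


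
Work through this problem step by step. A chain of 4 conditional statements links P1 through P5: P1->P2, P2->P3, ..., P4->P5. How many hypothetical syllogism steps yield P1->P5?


With 4 implications in a chain connecting 5 propositions:
P1->P2, P2->P3, ..., P4->P5
Steps needed = (number of implications) - 1 = 4 - 1 = 3

3


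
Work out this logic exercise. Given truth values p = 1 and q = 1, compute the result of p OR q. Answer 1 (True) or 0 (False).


p = 1, q = 1
Operation: p OR q
Evaluate: 1 OR 1 = 1

1


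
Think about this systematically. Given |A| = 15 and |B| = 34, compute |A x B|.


The Cartesian product A x B contains all ordered pairs (a, b).
|A x B| = |A| * |B| = 15 * 34 = 510

510


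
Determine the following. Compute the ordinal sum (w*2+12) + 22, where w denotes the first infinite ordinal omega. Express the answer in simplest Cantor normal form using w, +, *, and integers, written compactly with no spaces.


Compute (w*2+12) + 22.
Ordinal + is associative but NOT commutative; for finite n>0, n + w = w but w + n stays w+n.
By associativity: (w*2+12) + 22 = w*2 + (12+22) = w*2+34.
Result = w*2+34

w*2+34


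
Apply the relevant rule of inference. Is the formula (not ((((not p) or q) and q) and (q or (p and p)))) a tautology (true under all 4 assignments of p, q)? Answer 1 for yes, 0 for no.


Check all 4 assignments:
p=0, q=0: 1
p=0, q=1: 0
p=1, q=0: 1
p=1, q=1: 0
Satisfying count = 2/4.
Tautology iff count = 4: no.

0


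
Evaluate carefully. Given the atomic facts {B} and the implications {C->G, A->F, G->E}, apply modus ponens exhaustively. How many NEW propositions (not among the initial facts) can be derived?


Initial facts: {B}
Apply modus ponens to closure:
  (no implication fires)
Final known: {B}
New propositions: {(none)}
Count = 0

0


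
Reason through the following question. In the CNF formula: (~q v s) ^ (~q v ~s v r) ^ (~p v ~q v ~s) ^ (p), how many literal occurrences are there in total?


Counting literals in each clause:
Clause 1: 2 literal(s)
Clause 2: 3 literal(s)
Clause 3: 3 literal(s)
Clause 4: 1 literal(s)
Total = 9

9


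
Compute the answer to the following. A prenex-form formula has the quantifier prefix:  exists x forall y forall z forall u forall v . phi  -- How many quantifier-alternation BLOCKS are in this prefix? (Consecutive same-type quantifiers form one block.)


Quantifier-type sequence: E A A A A  (A=forall, E=exists)
Group into maximal same-type runs:
  Ex1 | Ax4
Number of blocks = 2

2


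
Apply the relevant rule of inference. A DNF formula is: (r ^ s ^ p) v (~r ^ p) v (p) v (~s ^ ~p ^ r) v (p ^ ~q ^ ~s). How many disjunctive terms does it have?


A DNF formula is a disjunction of terms (conjunctions).
Terms are separated by v.
Counting the disjuncts: 5 terms.

5


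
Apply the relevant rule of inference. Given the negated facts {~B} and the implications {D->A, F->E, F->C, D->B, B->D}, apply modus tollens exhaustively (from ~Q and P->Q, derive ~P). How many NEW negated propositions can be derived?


Initial negated facts: {~B}
Apply modus tollens to closure:
  ~B and D->B  =>  ~D
Final negated: {~B, ~D}
New negations: {~D}
Count = 1

1


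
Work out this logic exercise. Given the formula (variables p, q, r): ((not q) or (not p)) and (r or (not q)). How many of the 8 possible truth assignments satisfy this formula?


Evaluate all 8 assignments for p, q, r:
p=0, q=0, r=0: 1
p=0, q=0, r=1: 1
p=0, q=1, r=0: 0
p=0, q=1, r=1: 1
p=1, q=0, r=0: 1
p=1, q=0, r=1: 1
p=1, q=1, r=0: 0
p=1, q=1, r=1: 0
Satisfying count = 5

5


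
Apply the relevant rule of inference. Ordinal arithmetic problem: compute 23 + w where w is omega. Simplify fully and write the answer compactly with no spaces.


Compute 23 + w.
Ordinal + is associative but NOT commutative; for finite n>0, n + w = w but w + n stays w+n.
Any finite left addend is absorbed by w on the right: 23 + w = w.
Result = w

w


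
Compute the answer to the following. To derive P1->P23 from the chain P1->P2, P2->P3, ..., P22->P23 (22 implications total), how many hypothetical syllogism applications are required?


With 22 implications in a chain connecting 23 propositions:
P1->P2, P2->P3, ..., P22->P23
Steps needed = (number of implications) - 1 = 22 - 1 = 21

21


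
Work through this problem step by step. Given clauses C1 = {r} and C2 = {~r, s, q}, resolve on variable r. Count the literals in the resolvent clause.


Remove r from C1 and ~r from C2.
C1 remainder: {}
C2 remainder: {s, q}
Union (resolvent): {q, s}
Resolvent has 2 literal(s).

2


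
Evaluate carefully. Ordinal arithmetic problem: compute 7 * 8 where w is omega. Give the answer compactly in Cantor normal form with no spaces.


Compute 7 * 8.
Ordinal * is associative and left-distributive over +, but NOT commutative; for finite n>1, n*w = w but w*n stays w*n.
Both finite; ordinal * agrees with natural *: 7 * 8 = 56.
Result = 56

56


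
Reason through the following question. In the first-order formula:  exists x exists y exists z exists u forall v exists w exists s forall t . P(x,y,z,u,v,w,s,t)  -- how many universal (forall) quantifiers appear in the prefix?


Quantifier prefix: exists x exists y exists z exists u forall v exists w exists s forall t
Mark each quantifier type:
  E E E E U E E U
Universal count = 2, Existential count = 6
Asked for universal (forall) quantifiers: 2

2


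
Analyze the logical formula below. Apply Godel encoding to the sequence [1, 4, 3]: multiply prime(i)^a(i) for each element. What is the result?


Encode each element as an exponent of the corresponding prime:
  2^1 = 2
  3^4 = 81
  5^3 = 125
Product = 2 * 81 * 125 = 20250

20250


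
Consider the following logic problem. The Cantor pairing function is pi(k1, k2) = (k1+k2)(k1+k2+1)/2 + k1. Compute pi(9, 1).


k1 + k2 = 10
(k1+k2)(k1+k2+1)/2 = 10 * 11 / 2 = 55
pi = 55 + 9 = 64

64


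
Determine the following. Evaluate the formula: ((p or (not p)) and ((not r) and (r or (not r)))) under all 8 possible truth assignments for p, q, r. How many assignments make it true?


Check all 8 assignments:
p=0, q=0, r=0: 1
p=0, q=0, r=1: 0
p=0, q=1, r=0: 1
p=0, q=1, r=1: 0
p=1, q=0, r=0: 1
p=1, q=0, r=1: 0
p=1, q=1, r=0: 1
p=1, q=1, r=1: 0
Count of True = 4

4


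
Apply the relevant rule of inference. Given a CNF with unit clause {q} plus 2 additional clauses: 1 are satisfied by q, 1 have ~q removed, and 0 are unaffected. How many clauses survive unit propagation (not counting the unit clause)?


Satisfied (removed): 1
Shortened (remain): 1
Unchanged (remain): 0
Remaining = 1 + 0 = 1

1


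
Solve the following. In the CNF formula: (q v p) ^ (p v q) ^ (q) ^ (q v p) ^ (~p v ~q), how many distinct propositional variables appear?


Identify each variable that appears in the formula.
Variables found: p, q
Count = 2

2


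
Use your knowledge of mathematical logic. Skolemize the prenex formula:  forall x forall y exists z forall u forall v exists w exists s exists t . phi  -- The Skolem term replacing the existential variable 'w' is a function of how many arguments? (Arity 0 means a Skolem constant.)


Quantifier prefix: forall x forall y exists z forall u forall v exists w exists s exists t
'w' is existentially quantified at position 6.
Universal variables preceding it: x, y, u, v
Skolem function arity = 4

4


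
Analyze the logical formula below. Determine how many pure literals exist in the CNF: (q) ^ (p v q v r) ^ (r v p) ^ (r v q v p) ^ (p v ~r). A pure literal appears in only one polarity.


Check each variable for pure literal status:
p: pure positive
q: pure positive
r: mixed (not pure)
Pure literal count = 2

2


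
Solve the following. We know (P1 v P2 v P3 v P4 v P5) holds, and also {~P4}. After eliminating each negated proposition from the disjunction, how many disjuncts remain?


Original disjuncts (5): P1, P2, P3, P4, P5
Negated (eliminate): ~P4
Remaining disjuncts: P1, P2, P3, P5
Count = 5 - 1 = 4

4


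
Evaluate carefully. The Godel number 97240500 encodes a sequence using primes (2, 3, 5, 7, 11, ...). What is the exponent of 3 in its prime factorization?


Factorize 97240500 by dividing by 3 repeatedly.
Division steps: 3 divides 97240500 exactly 4 time(s).
Exponent of 3 = 4

4


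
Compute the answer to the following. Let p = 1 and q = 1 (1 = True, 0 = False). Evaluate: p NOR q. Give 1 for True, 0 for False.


p = 1, q = 1
Operation: p NOR q
Evaluate: 1 NOR 1 = 0

0


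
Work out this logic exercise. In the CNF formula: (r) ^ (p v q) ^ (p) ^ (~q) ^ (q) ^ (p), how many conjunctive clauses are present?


A CNF formula is a conjunction of clauses.
Clauses are separated by ^.
Counting the conjuncts: 6 clauses.

6


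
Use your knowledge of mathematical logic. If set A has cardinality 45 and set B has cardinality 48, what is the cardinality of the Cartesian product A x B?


The Cartesian product A x B contains all ordered pairs (a, b).
|A x B| = |A| * |B| = 45 * 48 = 2160

2160


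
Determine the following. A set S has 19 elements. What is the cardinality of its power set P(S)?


The power set of a set with n elements has 2^n elements.
|P(S)| = 2^19 = 524288

524288


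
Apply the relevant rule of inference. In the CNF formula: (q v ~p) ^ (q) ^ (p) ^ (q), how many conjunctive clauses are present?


A CNF formula is a conjunction of clauses.
Clauses are separated by ^.
Counting the conjuncts: 4 clauses.

4


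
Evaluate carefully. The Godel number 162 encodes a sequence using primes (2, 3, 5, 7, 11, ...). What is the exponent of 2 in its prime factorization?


Factorize 162 by dividing by 2 repeatedly.
Division steps: 2 divides 162 exactly 1 time(s).
Exponent of 2 = 1

1


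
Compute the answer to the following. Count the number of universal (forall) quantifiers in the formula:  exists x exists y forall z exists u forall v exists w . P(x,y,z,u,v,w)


Quantifier prefix: exists x exists y forall z exists u forall v exists w
Mark each quantifier type:
  E E U E U E
Universal count = 2, Existential count = 4
Asked for universal (forall) quantifiers: 2

2


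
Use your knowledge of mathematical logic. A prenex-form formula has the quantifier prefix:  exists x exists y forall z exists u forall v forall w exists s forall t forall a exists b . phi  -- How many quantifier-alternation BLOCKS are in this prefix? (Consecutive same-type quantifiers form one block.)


Quantifier-type sequence: E E A E A A E A A E  (A=forall, E=exists)
Group into maximal same-type runs:
  Ex2 | Ax1 | Ex1 | Ax2 | Ex1 | Ax2 | Ex1
Number of blocks = 7

7


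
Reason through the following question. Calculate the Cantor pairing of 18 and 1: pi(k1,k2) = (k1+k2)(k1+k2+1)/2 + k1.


k1 + k2 = 19
(k1+k2)(k1+k2+1)/2 = 19 * 20 / 2 = 190
pi = 190 + 18 = 208

208


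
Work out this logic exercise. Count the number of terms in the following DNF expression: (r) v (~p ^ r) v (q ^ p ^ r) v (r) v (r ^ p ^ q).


A DNF formula is a disjunction of terms (conjunctions).
Terms are separated by v.
Counting the disjuncts: 5 terms.

5
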